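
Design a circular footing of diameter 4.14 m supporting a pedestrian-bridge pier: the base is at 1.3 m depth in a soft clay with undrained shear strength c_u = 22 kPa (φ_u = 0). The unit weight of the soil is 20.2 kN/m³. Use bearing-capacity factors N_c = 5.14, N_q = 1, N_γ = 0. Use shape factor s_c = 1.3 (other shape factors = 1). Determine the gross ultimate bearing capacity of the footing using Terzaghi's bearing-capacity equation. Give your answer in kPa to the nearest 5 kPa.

q_ult ≈ 175 kPa

Overburden at base level: q = 20.2 × 1.3 = 26.26 kPa.
Cohesion term c·N_c·s_c = 22 × 5.14 × 1.3 = 147 kPa; surcharge term q·N_q = 26.26 × 1 = 26.26 kPa.
q_ult = 147 + 26.26 = 173.26 kPa.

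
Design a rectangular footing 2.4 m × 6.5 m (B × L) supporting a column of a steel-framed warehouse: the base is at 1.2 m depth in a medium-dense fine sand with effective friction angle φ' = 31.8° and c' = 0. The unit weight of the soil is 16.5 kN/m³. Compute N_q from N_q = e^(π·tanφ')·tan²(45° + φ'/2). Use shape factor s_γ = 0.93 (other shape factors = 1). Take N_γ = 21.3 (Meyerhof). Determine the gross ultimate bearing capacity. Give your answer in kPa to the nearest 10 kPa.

q_ult ≈ 840 kPa

tan31.8° = 0.62, so N_q = e^(π×0.62)·tan²(60.9°) = 7.014 × 3.228 = 22.64.
q = γ·D_f = 16.5 × 1.2 = 19.8 kPa.
q·N_q = 19.8 × 22.64 = 448.27 kPa
0.5·γ·B·N_γ·s_γ = 0.5 × 16.5 × 2.4 × 21.3 × 0.93 = 392.22 kPa
q_ult = 448.27 + 392.22 = 840.49 kPa.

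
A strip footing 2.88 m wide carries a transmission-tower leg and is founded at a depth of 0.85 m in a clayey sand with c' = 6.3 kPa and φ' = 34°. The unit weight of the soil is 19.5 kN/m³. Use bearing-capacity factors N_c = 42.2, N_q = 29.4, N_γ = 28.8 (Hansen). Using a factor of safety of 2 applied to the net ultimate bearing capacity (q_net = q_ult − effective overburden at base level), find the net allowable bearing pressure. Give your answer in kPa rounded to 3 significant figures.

q = γ·D_f = 19.5 × 0.85 = 16.575 kPa.
c·N_c = 6.3 × 42.2 = 265.86 kPa
q·N_q = 16.575 × 29.4 = 487.3 kPa
0.5·γ·B·N_γ = 0.5 × 19.5 × 2.88 × 28.8 = 808.7 kPa
q_ult = 265.86 + 487.3 + 808.7 = 1561.9 kPa.
Net ultimate: q_net = 1561.9 − 16.575 = 1545.3 kPa.
q_all(net) = 1545.3 / 2 = 772.65 kPa.

q_all(net) ≈ 773 kPa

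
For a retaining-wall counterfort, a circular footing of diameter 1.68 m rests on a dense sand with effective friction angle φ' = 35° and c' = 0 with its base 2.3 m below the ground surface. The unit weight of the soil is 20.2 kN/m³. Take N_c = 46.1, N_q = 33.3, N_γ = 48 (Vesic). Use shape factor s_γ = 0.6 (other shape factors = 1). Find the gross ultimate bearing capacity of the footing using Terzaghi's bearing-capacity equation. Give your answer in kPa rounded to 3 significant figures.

q_ult ≈ 2040 kPa

Overburden at base level: q = 20.2 × 2.3 = 46.46 kPa.
Surcharge term q·N_q = 46.46 × 33.3 = 1547.1 kPa; self-weight term 0.5·γ·B·N_γ·s_γ = 0.5 × 20.2 × 1.68 × 48 × 0.6 = 488.68 kPa.
q_ult = 1547.1 + 488.68 = 2035.8 kPa.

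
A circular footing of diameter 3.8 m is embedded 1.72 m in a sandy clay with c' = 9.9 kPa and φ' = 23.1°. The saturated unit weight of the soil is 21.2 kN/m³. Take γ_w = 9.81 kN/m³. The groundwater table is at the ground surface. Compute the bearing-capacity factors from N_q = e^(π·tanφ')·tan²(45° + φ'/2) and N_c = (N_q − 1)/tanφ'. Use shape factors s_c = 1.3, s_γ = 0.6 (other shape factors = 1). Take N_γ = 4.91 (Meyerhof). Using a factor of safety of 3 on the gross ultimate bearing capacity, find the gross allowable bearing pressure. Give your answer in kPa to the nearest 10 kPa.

q_all ≈ 160 kPa

N_q = e^(π·tan23.1°)·tan²(56.55°) = 8.75; N_c = (N_q − 1)/tanφ' = 18.17.
With the water table at the surface the whole profile is submerged: γ' = 21.2 − 9.81 = 11.39 kN/m³, so q = γ'·D_f = 19.591 kPa; the same γ' applies in the ½γBN_γ term.
q_ult = c·N_c·s_c + q·N_q + 0.5·γ·B·N_γ·s_γ
     = 9.9 × 18.171 × 1.3 + 19.591 × 8.7506 + 0.5 × 11.39 × 3.8 × 4.91 × 0.6
     = 233.86 + 171.43 + 63.754 = 469.05 kPa.
q_all = 469.05 / 3 = 156.35 kPa.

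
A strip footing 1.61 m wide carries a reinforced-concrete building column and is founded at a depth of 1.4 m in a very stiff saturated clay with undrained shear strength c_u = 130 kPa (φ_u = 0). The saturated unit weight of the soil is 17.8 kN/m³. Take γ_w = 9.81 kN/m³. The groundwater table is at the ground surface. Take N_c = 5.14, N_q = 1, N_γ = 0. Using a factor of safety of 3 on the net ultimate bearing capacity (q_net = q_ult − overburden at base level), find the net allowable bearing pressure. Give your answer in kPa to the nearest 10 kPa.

Water table at ground surface, so effective unit weight γ' = 17.8 − 9.81 = 7.99 kN/m³ is used throughout; overburden q = 7.99 × 1.4 = 11.186 kPa.
Cohesion term c·N_c = 130 × 5.14 = 668.2 kPa; surcharge term q·N_q = 11.186 × 1 = 11.186 kPa.
q_ult = 668.2 + 11.186 = 679.39 kPa.
q_net = 679.39 − 11.186 = 668.2 kPa.
q_all(net) = 668.2 / 3 = 222.73 kPa.

q_all(net) ≈ 220 kPa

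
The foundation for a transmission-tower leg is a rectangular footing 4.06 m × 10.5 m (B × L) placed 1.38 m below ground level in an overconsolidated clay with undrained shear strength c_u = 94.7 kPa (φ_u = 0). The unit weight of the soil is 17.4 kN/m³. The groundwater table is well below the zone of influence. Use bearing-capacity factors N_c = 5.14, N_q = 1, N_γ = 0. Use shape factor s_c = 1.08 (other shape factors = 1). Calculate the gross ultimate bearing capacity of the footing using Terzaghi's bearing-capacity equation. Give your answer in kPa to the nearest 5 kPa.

Effective surcharge at the founding depth q = γ·D_f = 17.4 × 1.38 = 24.012 kPa.
q_ult = c·N_c·s_c + q·N_q
     = 94.7 × 5.14 × 1.08 + 24.012 × 1
     = 525.7 + 24.012 = 549.71 kPa.

q_ult ≈ 550 kPa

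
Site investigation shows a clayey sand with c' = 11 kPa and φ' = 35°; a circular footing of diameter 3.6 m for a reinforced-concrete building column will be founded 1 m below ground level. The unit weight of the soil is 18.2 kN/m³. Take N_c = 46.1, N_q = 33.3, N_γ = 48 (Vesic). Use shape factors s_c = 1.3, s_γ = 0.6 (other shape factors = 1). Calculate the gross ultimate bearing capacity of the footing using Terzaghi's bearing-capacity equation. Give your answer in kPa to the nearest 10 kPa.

q_ult ≈ 2210 kPa

q = γ·D_f = 18.2 × 1 = 18.2 kPa.
c·N_c·s_c = 11 × 46.1 × 1.3 = 659.23 kPa
q·N_q = 18.2 × 33.3 = 606.06 kPa
0.5·γ·B·N_γ·s_γ = 0.5 × 18.2 × 3.6 × 48 × 0.6 = 943.49 kPa
q_ult = 659.23 + 606.06 + 943.49 = 2208.8 kPa.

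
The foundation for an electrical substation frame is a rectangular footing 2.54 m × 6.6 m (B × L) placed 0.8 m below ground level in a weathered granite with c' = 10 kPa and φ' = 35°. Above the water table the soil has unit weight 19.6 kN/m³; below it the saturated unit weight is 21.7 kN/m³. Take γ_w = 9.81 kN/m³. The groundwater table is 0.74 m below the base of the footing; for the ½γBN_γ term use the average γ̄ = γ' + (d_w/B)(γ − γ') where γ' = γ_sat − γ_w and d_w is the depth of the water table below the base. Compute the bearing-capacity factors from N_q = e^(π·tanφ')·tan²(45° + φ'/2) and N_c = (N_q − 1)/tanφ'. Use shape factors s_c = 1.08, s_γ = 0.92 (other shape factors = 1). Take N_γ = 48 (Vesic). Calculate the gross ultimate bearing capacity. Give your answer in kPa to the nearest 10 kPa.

tan35° = 0.7002, so N_q = e^(π×0.7002)·tan²(62.5°) = 9.023 × 3.69 = 33.3.
N_c = (33.3 − 1)/tan35° = 46.12.
q = γ·D_f = 19.6 × 0.8 = 15.68 kPa.
γ' = 11.89 kN/m³; averaging over the depth B below the base, γ̄ = γ' + (d_w/B)(γ − γ') = 14.136 kN/m³.
c·N_c·s_c = 10 × 46.124 × 1.08 = 498.13 kPa
q·N_q = 15.68 × 33.296 = 522.08 kPa
0.5·γ·B·N_γ·s_γ = 0.5 × 14.136 × 2.54 × 48 × 0.92 = 792.8 kPa
q_ult = 498.13 + 522.08 + 792.8 = 1813 kPa.

q_ult ≈ 1810 kPa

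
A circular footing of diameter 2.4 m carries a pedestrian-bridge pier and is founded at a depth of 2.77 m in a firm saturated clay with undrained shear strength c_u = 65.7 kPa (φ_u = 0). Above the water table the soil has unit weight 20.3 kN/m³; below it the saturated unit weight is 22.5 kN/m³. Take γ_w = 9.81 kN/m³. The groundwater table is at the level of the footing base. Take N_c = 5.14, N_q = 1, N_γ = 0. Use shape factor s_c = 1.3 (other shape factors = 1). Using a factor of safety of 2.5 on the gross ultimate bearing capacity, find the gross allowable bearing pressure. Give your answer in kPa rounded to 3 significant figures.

q_all ≈ 198 kPa

q = γ·D_f = 20.3 × 2.77 = 56.231 kPa.
c·N_c·s_c = 65.7 × 5.14 × 1.3 = 439.01 kPa
q·N_q = 56.231 × 1 = 56.231 kPa
q_ult = 439.01 + 56.231 = 495.24 kPa.
q_all = 495.24 / 2.5 = 198.1 kPa.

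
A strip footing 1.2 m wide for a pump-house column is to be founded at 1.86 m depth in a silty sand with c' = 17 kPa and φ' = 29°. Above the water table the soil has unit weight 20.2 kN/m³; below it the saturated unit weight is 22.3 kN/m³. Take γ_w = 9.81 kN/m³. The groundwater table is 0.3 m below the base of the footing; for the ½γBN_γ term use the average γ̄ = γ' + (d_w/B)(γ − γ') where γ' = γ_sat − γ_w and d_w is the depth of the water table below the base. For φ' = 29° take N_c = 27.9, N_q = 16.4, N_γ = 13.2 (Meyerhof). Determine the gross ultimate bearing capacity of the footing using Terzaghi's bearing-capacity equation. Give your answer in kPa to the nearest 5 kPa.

q_ult ≈ 1205 kPa

q = γ·D_f = 20.2 × 1.86 = 37.572 kPa.
γ' = 12.49 kN/m³; averaging over the depth B below the base, γ̄ = γ' + (d_w/B)(γ − γ') = 14.418 kN/m³.
c·N_c = 17 × 27.9 = 474.3 kPa
q·N_q = 37.572 × 16.4 = 616.18 kPa
0.5·γ·B·N_γ = 0.5 × 14.418 × 1.2 × 13.2 = 114.19 kPa
q_ult = 474.3 + 616.18 + 114.19 = 1204.7 kPa.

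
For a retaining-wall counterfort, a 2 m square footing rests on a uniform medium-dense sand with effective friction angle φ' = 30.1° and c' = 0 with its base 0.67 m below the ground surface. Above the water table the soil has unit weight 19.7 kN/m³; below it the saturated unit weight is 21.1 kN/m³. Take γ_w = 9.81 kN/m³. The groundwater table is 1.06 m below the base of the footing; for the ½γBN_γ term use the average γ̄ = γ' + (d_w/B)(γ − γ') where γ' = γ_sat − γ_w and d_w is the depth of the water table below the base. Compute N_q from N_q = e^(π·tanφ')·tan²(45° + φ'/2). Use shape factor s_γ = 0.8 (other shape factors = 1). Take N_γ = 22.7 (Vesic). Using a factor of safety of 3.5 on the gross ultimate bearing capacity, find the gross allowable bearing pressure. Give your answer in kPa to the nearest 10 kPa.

q_all ≈ 150 kPa

N_q = e^(π·tan30.1°)·tan²(60.05°) = 18.61.
Effective surcharge at the founding depth q = γ·D_f = 19.7 × 0.67 = 13.199 kPa.
With d_w = 1.06 m < B, γ̄ = 11.29 + (1.06/2) × (19.7 − 11.29) = 15.747 kN/m³.
q_ult = q·N_q + 0.5·γ·B·N_γ·s_γ
     = 13.199 × 18.611 + 0.5 × 15.747 × 2 × 22.7 × 0.8
     = 245.65 + 285.97 = 531.62 kPa.
q_all = 531.62 / 3.5 = 151.89 kPa.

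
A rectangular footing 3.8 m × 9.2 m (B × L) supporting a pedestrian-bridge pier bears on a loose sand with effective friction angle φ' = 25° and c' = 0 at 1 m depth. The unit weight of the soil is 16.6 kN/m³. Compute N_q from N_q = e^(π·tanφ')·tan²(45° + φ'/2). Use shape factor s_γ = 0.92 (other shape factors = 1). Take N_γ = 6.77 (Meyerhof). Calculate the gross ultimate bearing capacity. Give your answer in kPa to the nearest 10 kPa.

q_ult ≈ 370 kPa

tan25° = 0.4663, so N_q = e^(π×0.4663)·tan²(57.5°) = 4.327 × 2.464 = 10.66.
Effective surcharge at the founding depth q = γ·D_f = 16.6 × 1 = 16.6 kPa.
q_ult = q·N_q + 0.5·γ·B·N_γ·s_γ
     = 16.6 × 10.662 + 0.5 × 16.6 × 3.8 × 6.77 × 0.92
     = 176.99 + 196.44 = 373.44 kPa.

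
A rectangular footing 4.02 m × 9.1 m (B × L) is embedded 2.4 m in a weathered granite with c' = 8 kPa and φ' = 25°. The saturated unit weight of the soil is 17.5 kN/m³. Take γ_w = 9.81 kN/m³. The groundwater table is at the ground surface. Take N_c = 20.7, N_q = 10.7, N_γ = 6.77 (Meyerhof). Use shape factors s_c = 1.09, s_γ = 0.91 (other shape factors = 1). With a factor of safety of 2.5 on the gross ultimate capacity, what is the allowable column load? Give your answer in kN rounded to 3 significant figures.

P_all ≈ 6920 kN

Water table at ground surface, so effective unit weight γ' = 17.5 − 9.81 = 7.69 kN/m³ is used throughout; overburden q = 7.69 × 2.4 = 18.456 kPa; the same γ' applies in the ½γBN_γ term.
Cohesion term c·N_c·s_c = 8 × 20.7 × 1.09 = 180.5 kPa; surcharge term q·N_q = 18.456 × 10.7 = 197.48 kPa; self-weight term 0.5·γ·B·N_γ·s_γ = 0.5 × 7.69 × 4.02 × 6.77 × 0.91 = 95.225 kPa.
q_ult = 180.5 + 197.48 + 95.225 = 473.21 kPa.
Gross allowable pressure q_all = 473.21 / 2.5 = 189.28 kPa.
Footing area = 36.582 m², so allowable column load = 189.28 × 36.582 = 6924.4 kN.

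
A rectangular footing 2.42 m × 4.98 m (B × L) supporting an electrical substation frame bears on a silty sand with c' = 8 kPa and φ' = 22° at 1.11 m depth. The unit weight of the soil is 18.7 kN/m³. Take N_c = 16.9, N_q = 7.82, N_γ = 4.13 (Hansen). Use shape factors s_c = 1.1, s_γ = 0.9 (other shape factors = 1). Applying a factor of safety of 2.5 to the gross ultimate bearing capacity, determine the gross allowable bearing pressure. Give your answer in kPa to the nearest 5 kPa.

q_all ≈ 160 kPa

q = γ·D_f = 18.7 × 1.11 = 20.757 kPa.
c·N_c·s_c = 8 × 16.9 × 1.1 = 148.72 kPa
q·N_q = 20.757 × 7.82 = 162.32 kPa
0.5·γ·B·N_γ·s_γ = 0.5 × 18.7 × 2.42 × 4.13 × 0.9 = 84.105 kPa
q_ult = 148.72 + 162.32 + 84.105 = 395.14 kPa.
q_all = q_ult / FS = 395.14 / 2.5 = 158.06 kPa.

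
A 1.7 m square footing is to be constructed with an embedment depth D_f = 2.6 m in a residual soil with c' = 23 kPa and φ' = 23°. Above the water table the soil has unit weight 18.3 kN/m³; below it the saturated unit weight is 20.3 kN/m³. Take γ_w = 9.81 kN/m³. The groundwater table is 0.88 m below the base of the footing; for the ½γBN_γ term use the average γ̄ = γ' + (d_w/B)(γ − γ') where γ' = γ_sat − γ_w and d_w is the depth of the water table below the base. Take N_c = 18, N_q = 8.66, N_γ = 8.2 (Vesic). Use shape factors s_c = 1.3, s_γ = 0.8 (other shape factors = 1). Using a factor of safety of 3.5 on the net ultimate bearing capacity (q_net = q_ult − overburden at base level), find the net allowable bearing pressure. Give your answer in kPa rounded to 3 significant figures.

q = γ·D_f = 18.3 × 2.6 = 47.58 kPa.
γ' = 10.49 kN/m³; averaging over the depth B below the base, γ̄ = γ' + (d_w/B)(γ − γ') = 14.533 kN/m³.
c·N_c·s_c = 23 × 18 × 1.3 = 538.2 kPa
q·N_q = 47.58 × 8.66 = 412.04 kPa
0.5·γ·B·N_γ·s_γ = 0.5 × 14.533 × 1.7 × 8.2 × 0.8 = 81.035 kPa
q_ult = 538.2 + 412.04 + 81.035 = 1031.3 kPa.
q_net = 1031.3 − 47.58 = 983.7 kPa.
q_all(net) = 983.7 / 3.5 = 281.06 kPa.

q_all(net) ≈ 281 kPa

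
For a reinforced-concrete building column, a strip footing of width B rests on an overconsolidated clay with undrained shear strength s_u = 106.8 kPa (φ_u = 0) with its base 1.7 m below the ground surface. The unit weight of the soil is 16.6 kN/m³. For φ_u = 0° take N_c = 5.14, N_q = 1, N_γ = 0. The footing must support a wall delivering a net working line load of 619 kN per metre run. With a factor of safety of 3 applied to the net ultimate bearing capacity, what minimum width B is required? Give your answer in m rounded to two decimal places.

B = 3.38 m

q = γ·D_f = 16.6 × 1.7 = 28.22 kPa.
c·N_c = 106.8 × 5.14 = 548.95 kPa
q·N_q = 28.22 × 1 = 28.22 kPa
q_ult = 548.95 + 28.22 = 577.17 kPa.
For φ = 0 the ½γBN_γ term vanishes, so q_ult is independent of B. q_net = 577.17 − 28.22 = 548.95 kPa; q_all(net) = 548.95/3 = 182.98 kPa.
Required width B = w / q_all(net) = 619 / 182.98 = 3.383 m.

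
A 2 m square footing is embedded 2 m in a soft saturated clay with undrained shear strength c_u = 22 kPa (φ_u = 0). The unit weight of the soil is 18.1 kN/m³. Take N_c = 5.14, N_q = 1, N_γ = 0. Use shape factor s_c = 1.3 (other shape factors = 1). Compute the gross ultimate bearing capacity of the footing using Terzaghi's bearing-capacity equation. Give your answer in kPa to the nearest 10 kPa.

q_ult ≈ 180 kPa

q = γ·D_f = 18.1 × 2 = 36.2 kPa.
c·N_c·s_c = 22 × 5.14 × 1.3 = 147 kPa
q·N_q = 36.2 × 1 = 36.2 kPa
q_ult = 147 + 36.2 = 183.2 kPa.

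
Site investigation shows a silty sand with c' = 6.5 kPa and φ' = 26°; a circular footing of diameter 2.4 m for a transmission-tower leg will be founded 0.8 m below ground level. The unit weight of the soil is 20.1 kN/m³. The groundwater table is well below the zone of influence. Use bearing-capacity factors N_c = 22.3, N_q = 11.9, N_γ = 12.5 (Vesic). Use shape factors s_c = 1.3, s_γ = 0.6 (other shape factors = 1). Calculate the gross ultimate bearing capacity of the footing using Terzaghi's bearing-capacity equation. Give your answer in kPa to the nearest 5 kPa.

q = γ·D_f = 20.1 × 0.8 = 16.08 kPa.
c·N_c·s_c = 6.5 × 22.3 × 1.3 = 188.44 kPa
q·N_q = 16.08 × 11.9 = 191.35 kPa
0.5·γ·B·N_γ·s_γ = 0.5 × 20.1 × 2.4 × 12.5 × 0.6 = 180.9 kPa
q_ult = 188.44 + 191.35 + 180.9 = 560.69 kPa.

q_ult ≈ 560 kPa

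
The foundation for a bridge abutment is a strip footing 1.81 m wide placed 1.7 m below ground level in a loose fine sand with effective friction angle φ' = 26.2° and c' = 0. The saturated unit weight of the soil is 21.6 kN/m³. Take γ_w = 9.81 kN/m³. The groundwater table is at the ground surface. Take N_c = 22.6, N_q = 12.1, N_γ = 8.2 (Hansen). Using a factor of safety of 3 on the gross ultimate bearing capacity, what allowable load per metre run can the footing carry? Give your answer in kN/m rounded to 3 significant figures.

With the water table at the surface the whole profile is submerged: γ' = 21.6 − 9.81 = 11.79 kN/m³, so q = γ'·D_f = 20.043 kPa; the same γ' applies in the ½γBN_γ term.
q_ult = q·N_q + 0.5·γ·B·N_γ
     = 20.043 × 12.1 + 0.5 × 11.79 × 1.81 × 8.2
     = 242.52 + 87.494 = 330.01 kPa.
Gross allowable pressure q_all = 330.01 / 3 = 110 kPa.
Allowable wall load = q_all × B = 110 × 1.81 = 199.11 kN per metre run.

≈ 199 kN/m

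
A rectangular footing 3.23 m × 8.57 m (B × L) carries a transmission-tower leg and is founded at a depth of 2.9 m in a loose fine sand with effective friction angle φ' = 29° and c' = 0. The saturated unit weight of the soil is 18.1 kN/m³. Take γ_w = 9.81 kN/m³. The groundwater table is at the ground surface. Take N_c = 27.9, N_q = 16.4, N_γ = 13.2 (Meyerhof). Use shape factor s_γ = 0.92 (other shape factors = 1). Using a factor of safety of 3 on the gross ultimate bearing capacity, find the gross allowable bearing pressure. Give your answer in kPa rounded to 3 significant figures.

q_all ≈ 186 kPa

With the water table at the surface the whole profile is submerged: γ' = 18.1 − 9.81 = 8.29 kN/m³, so q = γ'·D_f = 24.041 kPa; the same γ' applies in the ½γBN_γ term.
q_ult = q·N_q + 0.5·γ·B·N_γ·s_γ
     = 24.041 × 16.4 + 0.5 × 8.29 × 3.23 × 13.2 × 0.92
     = 394.27 + 162.59 = 556.86 kPa.
q_all = 556.86 / 3 = 185.62 kPa.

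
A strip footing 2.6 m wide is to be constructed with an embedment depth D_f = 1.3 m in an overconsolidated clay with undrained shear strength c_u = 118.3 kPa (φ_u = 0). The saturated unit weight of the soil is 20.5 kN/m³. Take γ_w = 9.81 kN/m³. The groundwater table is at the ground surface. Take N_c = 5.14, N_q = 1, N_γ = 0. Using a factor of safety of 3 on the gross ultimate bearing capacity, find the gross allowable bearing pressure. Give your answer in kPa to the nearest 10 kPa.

With the water table at the surface the whole profile is submerged: γ' = 20.5 − 9.81 = 10.69 kN/m³, so q = γ'·D_f = 13.897 kPa.
q_ult = c·N_c + q·N_q
     = 118.3 × 5.14 + 13.897 × 1
     = 608.06 + 13.897 = 621.96 kPa.
q_all = 621.96 / 3 = 207.32 kPa.

q_all ≈ 210 kPa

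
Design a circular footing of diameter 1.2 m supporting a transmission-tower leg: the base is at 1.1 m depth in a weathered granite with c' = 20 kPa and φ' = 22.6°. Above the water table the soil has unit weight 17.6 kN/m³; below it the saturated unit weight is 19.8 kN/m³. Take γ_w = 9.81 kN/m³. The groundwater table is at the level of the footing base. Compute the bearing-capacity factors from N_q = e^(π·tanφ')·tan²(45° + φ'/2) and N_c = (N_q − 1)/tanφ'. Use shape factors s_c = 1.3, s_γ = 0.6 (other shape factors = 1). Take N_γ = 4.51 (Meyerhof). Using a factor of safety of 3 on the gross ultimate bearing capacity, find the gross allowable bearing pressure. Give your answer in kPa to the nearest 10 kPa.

N_q = e^(π·tan22.6°)·tan²(56.3°) = 8.31; N_c = (N_q − 1)/tanφ' = 17.57.
Overburden at base level: q = 17.6 × 1.1 = 19.36 kPa.
Below the base the soil is submerged, so the ½γBN_γ term uses γ' = 19.8 − 9.81 = 9.99 kN/m³.
Cohesion term c·N_c·s_c = 20 × 17.57 × 1.3 = 456.82 kPa; surcharge term q·N_q = 19.36 × 8.3136 = 160.95 kPa; self-weight term 0.5·γ·B·N_γ·s_γ = 0.5 × 9.99 × 1.2 × 4.51 × 0.6 = 16.22 kPa.
q_ult = 456.82 + 160.95 + 16.22 = 633.99 kPa.
q_all = 633.99 / 3 = 211.33 kPa.

q_all ≈ 210 kPa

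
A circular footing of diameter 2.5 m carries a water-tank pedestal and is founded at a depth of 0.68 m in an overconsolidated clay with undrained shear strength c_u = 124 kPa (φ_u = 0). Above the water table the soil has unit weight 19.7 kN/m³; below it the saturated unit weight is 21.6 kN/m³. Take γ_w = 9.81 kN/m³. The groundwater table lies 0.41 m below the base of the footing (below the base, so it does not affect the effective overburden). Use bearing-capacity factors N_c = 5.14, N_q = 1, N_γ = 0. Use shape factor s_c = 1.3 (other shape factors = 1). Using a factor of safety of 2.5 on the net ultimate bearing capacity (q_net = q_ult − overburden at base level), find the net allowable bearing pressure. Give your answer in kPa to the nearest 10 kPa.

Overburden at base level: q = 19.7 × 0.68 = 13.396 kPa.
Cohesion term c·N_c·s_c = 124 × 5.14 × 1.3 = 828.57 kPa; surcharge term q·N_q = 13.396 × 1 = 13.396 kPa.
q_ult = 828.57 + 13.396 = 841.96 kPa.
q_net = 841.96 − 13.396 = 828.57 kPa.
q_all(net) = 828.57 / 2.5 = 331.43 kPa.

q_all(net) ≈ 330 kPa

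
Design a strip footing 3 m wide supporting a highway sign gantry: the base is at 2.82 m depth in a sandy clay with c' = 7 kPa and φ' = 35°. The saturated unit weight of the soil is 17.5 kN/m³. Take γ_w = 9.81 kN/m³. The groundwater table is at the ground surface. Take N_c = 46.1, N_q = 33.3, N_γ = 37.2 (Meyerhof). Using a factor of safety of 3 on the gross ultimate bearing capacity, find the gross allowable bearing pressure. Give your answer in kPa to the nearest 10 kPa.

q_all ≈ 490 kPa

Water table at ground surface, so effective unit weight γ' = 17.5 − 9.81 = 7.69 kN/m³ is used throughout; overburden q = 7.69 × 2.82 = 21.686 kPa; the same γ' applies in the ½γBN_γ term.
Cohesion term c·N_c = 7 × 46.1 = 322.7 kPa; surcharge term q·N_q = 21.686 × 33.3 = 722.14 kPa; self-weight term 0.5·γ·B·N_γ = 0.5 × 7.69 × 3 × 37.2 = 429.1 kPa.
q_ult = 322.7 + 722.14 + 429.1 = 1473.9 kPa.
q_all = 1473.9 / 3 = 491.31 kPa.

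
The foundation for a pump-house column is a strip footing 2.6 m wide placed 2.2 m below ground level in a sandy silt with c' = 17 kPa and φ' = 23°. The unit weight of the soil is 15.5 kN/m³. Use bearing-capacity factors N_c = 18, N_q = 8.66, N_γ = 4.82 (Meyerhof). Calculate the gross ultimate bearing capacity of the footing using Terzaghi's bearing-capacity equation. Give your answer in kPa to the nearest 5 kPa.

q_ult ≈ 700 kPa

Effective surcharge at the founding depth q = γ·D_f = 15.5 × 2.2 = 34.1 kPa.
q_ult = c·N_c + q·N_q + 0.5·γ·B·N_γ
     = 17 × 18 + 34.1 × 8.66 + 0.5 × 15.5 × 2.6 × 4.82
     = 306 + 295.31 + 97.123 = 698.43 kPa.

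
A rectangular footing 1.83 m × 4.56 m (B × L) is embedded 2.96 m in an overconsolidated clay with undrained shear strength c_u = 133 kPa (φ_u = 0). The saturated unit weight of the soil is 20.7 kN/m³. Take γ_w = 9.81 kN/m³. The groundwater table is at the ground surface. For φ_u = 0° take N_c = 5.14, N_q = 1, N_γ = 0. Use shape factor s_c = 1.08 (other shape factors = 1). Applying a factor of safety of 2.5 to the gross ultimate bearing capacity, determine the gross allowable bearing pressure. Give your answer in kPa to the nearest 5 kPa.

γ' = 20.7 − 9.81 = 10.89 kN/m³ (submerged throughout). q = 10.89 × 2.96 = 32.234 kPa.
c·N_c·s_c = 133 × 5.14 × 1.08 = 738.31 kPa
q·N_q = 32.234 × 1 = 32.234 kPa
q_ult = 738.31 + 32.234 = 770.54 kPa.
q_all = q_ult / FS = 770.54 / 2.5 = 308.22 kPa.

q_all ≈ 310 kPa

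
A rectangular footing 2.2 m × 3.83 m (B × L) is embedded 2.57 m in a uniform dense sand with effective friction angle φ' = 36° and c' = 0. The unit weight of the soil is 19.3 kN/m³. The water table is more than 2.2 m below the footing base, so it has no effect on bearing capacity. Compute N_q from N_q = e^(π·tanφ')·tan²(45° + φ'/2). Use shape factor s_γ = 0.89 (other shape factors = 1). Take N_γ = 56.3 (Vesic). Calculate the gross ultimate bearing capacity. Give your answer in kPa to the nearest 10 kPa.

tan36° = 0.7265, so N_q = e^(π×0.7265)·tan²(63°) = 9.801 × 3.852 = 37.75.
Effective surcharge at the founding depth q = γ·D_f = 19.3 × 2.57 = 49.601 kPa.
q_ult = q·N_q + 0.5·γ·B·N_γ·s_γ
     = 49.601 × 37.752 + 0.5 × 19.3 × 2.2 × 56.3 × 0.89
     = 1872.6 + 1063.8 = 2936.3 kPa.

q_ult ≈ 2940 kPa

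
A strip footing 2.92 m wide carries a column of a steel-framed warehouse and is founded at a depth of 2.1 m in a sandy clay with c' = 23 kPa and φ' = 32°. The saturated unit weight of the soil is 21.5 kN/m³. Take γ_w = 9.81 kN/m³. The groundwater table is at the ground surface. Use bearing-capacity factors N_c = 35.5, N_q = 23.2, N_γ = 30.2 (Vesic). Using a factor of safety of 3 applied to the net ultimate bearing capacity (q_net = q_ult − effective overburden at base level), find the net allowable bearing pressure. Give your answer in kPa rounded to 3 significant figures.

q_all(net) ≈ 626 kPa

With the water table at the surface the whole profile is submerged: γ' = 21.5 − 9.81 = 11.69 kN/m³, so q = γ'·D_f = 24.549 kPa; the same γ' applies in the ½γBN_γ term.
q_ult = c·N_c + q·N_q + 0.5·γ·B·N_γ
     = 23 × 35.5 + 24.549 × 23.2 + 0.5 × 11.69 × 2.92 × 30.2
     = 816.5 + 569.54 + 515.44 = 1901.5 kPa.
Net ultimate: q_net = 1901.5 − 24.549 = 1876.9 kPa.
q_all(net) = 1876.9 / 3 = 625.64 kPa.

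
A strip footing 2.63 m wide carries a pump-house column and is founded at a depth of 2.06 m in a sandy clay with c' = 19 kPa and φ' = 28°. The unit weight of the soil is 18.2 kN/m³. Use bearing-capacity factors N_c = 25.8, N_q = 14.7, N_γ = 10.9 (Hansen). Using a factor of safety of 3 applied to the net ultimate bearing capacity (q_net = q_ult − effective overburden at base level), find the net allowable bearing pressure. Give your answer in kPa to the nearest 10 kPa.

Effective surcharge at the founding depth q = γ·D_f = 18.2 × 2.06 = 37.492 kPa.
q_ult = c·N_c + q·N_q + 0.5·γ·B·N_γ
     = 19 × 25.8 + 37.492 × 14.7 + 0.5 × 18.2 × 2.63 × 10.9
     = 490.2 + 551.13 + 260.87 = 1302.2 kPa.
Net ultimate: q_net = 1302.2 − 37.492 = 1264.7 kPa.
q_all(net) = 1264.7 / 3 = 421.57 kPa.

q_all(net) ≈ 420 kPa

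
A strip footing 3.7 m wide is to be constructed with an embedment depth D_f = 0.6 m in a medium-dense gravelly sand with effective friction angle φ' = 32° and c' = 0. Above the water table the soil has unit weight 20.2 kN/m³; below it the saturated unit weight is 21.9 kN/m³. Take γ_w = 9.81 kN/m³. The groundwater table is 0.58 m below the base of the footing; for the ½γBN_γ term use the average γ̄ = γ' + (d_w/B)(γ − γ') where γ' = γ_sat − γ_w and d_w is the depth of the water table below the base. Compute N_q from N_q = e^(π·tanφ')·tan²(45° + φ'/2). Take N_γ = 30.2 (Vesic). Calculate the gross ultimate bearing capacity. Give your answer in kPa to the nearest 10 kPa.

tan32° = 0.6249, so N_q = e^(π×0.6249)·tan²(61°) = 7.121 × 3.255 = 23.18.
Overburden at base level: q = 20.2 × 0.6 = 12.12 kPa.
The water table is 0.58 m below the base (< B = 3.7 m), so the ½γBN_γ term uses γ̄ = γ' + (d_w/B)(γ − γ') = 12.09 + (0.58/3.7)(20.2 − 12.09) = 13.361 kN/m³.
Surcharge term q·N_q = 12.12 × 23.177 = 280.9 kPa; self-weight term 0.5·γ·B·N_γ = 0.5 × 13.361 × 3.7 × 30.2 = 746.5 kPa.
q_ult = 280.9 + 746.5 = 1027.4 kPa.

q_ult ≈ 1030 kPa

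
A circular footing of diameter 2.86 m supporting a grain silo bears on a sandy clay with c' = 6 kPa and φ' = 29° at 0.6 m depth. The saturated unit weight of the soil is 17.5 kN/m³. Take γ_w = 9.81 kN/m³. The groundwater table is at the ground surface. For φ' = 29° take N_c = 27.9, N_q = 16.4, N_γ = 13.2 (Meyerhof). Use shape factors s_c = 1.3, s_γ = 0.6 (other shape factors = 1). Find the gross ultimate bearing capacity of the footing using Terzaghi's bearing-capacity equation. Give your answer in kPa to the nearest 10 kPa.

q_ult ≈ 380 kPa

Water table at ground surface, so effective unit weight γ' = 17.5 − 9.81 = 7.69 kN/m³ is used throughout; overburden q = 7.69 × 0.6 = 4.614 kPa; the same γ' applies in the ½γBN_γ term.
Cohesion term c·N_c·s_c = 6 × 27.9 × 1.3 = 217.62 kPa; surcharge term q·N_q = 4.614 × 16.4 = 75.67 kPa; self-weight term 0.5·γ·B·N_γ·s_γ = 0.5 × 7.69 × 2.86 × 13.2 × 0.6 = 87.094 kPa.
q_ult = 217.62 + 75.67 + 87.094 = 380.38 kPa.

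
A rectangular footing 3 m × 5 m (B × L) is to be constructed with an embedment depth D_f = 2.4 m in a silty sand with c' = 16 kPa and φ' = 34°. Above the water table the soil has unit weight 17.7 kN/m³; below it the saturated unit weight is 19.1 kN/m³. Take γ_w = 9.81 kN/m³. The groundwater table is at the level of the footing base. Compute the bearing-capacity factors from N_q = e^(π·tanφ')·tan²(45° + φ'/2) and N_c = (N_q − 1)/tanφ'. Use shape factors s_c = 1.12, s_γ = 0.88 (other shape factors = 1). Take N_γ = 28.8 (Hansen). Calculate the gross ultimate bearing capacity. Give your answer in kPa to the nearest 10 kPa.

q_ult ≈ 2360 kPa

tan34° = 0.6745, so N_q = e^(π×0.6745)·tan²(62°) = 8.323 × 3.537 = 29.44.
N_c = (29.44 − 1)/tan34° = 42.16.
Effective surcharge at the founding depth q = γ·D_f = 17.7 × 2.4 = 42.48 kPa.
The water table coincides with the base, so in the self-weight term γ → γ' = 9.29 kN/m³.
q_ult = c·N_c·s_c + q·N_q + 0.5·γ·B·N_γ·s_γ
     = 16 × 42.164 × 1.12 + 42.48 × 29.44 + 0.5 × 9.29 × 3 × 28.8 × 0.88
     = 755.57 + 1250.6 + 353.17 = 2359.3 kPa.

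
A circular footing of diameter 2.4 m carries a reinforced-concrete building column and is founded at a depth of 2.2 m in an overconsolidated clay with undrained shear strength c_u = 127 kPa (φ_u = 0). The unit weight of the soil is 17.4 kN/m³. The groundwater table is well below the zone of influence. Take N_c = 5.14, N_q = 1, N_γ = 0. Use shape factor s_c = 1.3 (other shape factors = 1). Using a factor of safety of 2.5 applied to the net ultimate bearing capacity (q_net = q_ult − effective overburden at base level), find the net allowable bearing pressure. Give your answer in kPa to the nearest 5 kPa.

Overburden at base level: q = 17.4 × 2.2 = 38.28 kPa.
Cohesion term c·N_c·s_c = 127 × 5.14 × 1.3 = 848.61 kPa; surcharge term q·N_q = 38.28 × 1 = 38.28 kPa.
q_ult = 848.61 + 38.28 = 886.89 kPa.
Net ultimate: q_net = 886.89 − 38.28 = 848.61 kPa.
q_all(net) = 848.61 / 2.5 = 339.45 kPa.

q_all(net) ≈ 340 kPa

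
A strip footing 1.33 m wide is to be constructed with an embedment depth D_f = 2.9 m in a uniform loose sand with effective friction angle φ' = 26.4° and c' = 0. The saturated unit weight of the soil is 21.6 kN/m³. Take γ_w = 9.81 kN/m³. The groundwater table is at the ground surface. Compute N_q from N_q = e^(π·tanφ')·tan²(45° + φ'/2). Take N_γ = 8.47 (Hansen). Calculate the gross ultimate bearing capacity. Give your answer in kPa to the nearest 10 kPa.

q_ult ≈ 490 kPa

tan26.4° = 0.4964, so N_q = e^(π×0.4964)·tan²(58.2°) = 4.756 × 2.601 = 12.37.
Water table at ground surface, so effective unit weight γ' = 21.6 − 9.81 = 11.79 kN/m³ is used throughout; overburden q = 11.79 × 2.9 = 34.191 kPa; the same γ' applies in the ½γBN_γ term.
Surcharge term q·N_q = 34.191 × 12.373 = 423.03 kPa; self-weight term 0.5·γ·B·N_γ = 0.5 × 11.79 × 1.33 × 8.47 = 66.408 kPa.
q_ult = 423.03 + 66.408 = 489.44 kPa.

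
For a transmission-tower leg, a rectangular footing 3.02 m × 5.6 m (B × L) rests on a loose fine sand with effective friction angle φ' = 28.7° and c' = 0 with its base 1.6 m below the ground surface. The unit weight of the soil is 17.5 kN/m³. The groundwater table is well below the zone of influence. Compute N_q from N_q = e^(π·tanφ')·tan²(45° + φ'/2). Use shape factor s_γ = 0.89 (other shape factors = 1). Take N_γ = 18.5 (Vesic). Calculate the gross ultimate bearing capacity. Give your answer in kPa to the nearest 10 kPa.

tan28.7° = 0.5475, so N_q = e^(π×0.5475)·tan²(59.35°) = 5.584 × 2.848 = 15.9.
Effective surcharge at the founding depth q = γ·D_f = 17.5 × 1.6 = 28 kPa.
q_ult = q·N_q + 0.5·γ·B·N_γ·s_γ
     = 28 × 15.903 + 0.5 × 17.5 × 3.02 × 18.5 × 0.89
     = 445.29 + 435.09 = 880.38 kPa.

q_ult ≈ 880 kPa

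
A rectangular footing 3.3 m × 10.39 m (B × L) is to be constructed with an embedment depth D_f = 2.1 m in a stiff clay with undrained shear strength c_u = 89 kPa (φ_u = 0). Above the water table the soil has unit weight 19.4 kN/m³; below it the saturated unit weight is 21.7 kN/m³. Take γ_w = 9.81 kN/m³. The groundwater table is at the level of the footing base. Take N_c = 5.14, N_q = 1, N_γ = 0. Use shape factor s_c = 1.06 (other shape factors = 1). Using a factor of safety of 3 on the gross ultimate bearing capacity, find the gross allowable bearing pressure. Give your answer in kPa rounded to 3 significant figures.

q_all ≈ 175 kPa

q = γ·D_f = 19.4 × 2.1 = 40.74 kPa.
c·N_c·s_c = 89 × 5.14 × 1.06 = 484.91 kPa
q·N_q = 40.74 × 1 = 40.74 kPa
q_ult = 484.91 + 40.74 = 525.65 kPa.
q_all = 525.65 / 3 = 175.22 kPa.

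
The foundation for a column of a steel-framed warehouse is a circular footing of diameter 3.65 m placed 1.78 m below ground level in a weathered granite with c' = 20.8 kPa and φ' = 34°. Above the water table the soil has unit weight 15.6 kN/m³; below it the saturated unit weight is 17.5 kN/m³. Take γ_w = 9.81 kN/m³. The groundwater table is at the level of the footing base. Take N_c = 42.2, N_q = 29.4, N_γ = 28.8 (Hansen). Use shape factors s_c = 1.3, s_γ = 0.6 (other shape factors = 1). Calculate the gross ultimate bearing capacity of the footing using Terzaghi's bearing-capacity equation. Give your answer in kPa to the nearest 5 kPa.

q = γ·D_f = 15.6 × 1.78 = 27.768 kPa.
For the ½γBN_γ term take γ' = 17.5 − 9.81 = 7.69 kN/m³ (soil below base is submerged).
c·N_c·s_c = 20.8 × 42.2 × 1.3 = 1141.1 kPa
q·N_q = 27.768 × 29.4 = 816.38 kPa
0.5·γ·B·N_γ·s_γ = 0.5 × 7.69 × 3.65 × 28.8 × 0.6 = 242.51 kPa
q_ult = 1141.1 + 816.38 + 242.51 = 2200 kPa.

q_ult ≈ 2200 kPa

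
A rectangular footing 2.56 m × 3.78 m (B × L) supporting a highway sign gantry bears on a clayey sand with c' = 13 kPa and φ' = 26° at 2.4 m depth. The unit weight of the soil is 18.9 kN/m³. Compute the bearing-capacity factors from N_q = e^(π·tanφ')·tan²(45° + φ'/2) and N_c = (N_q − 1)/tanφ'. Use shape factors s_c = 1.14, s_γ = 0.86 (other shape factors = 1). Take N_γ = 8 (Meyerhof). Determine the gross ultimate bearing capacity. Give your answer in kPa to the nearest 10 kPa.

q_ult ≈ 1030 kPa

tan26° = 0.4877, so N_q = e^(π×0.4877)·tan²(58°) = 4.629 × 2.561 = 11.85.
N_c = (11.85 − 1)/tan26° = 22.25.
Overburden at base level: q = 18.9 × 2.4 = 45.36 kPa.
Cohesion term c·N_c·s_c = 13 × 22.254 × 1.14 = 329.81 kPa; surcharge term q·N_q = 45.36 × 11.854 = 537.71 kPa; self-weight term 0.5·γ·B·N_γ·s_γ = 0.5 × 18.9 × 2.56 × 8 × 0.86 = 166.44 kPa.
q_ult = 329.81 + 537.71 + 166.44 = 1034 kPa.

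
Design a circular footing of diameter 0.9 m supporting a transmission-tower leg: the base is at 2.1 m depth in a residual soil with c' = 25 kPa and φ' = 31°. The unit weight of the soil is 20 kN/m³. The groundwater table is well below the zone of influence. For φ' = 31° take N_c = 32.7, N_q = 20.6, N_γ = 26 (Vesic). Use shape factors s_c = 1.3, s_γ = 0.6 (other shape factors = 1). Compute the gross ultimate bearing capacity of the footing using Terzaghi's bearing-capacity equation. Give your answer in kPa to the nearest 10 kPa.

q_ult ≈ 2070 kPa

Effective surcharge at the founding depth q = γ·D_f = 20 × 2.1 = 42 kPa.
q_ult = c·N_c·s_c + q·N_q + 0.5·γ·B·N_γ·s_γ
     = 25 × 32.7 × 1.3 + 42 × 20.6 + 0.5 × 20 × 0.9 × 26 × 0.6
     = 1062.8 + 865.2 + 140.4 = 2068.4 kPa.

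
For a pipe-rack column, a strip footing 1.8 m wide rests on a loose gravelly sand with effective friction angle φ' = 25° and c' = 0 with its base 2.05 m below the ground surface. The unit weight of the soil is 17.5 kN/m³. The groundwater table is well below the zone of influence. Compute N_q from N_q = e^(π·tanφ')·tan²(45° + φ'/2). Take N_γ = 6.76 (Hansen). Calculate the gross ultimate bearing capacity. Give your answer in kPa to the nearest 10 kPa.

tan25° = 0.4663, so N_q = e^(π×0.4663)·tan²(57.5°) = 4.327 × 2.464 = 10.66.
q = γ·D_f = 17.5 × 2.05 = 35.875 kPa.
q·N_q = 35.875 × 10.662 = 382.5 kPa
0.5·γ·B·N_γ = 0.5 × 17.5 × 1.8 × 6.76 = 106.47 kPa
q_ult = 382.5 + 106.47 = 488.97 kPa.

q_ult ≈ 490 kPa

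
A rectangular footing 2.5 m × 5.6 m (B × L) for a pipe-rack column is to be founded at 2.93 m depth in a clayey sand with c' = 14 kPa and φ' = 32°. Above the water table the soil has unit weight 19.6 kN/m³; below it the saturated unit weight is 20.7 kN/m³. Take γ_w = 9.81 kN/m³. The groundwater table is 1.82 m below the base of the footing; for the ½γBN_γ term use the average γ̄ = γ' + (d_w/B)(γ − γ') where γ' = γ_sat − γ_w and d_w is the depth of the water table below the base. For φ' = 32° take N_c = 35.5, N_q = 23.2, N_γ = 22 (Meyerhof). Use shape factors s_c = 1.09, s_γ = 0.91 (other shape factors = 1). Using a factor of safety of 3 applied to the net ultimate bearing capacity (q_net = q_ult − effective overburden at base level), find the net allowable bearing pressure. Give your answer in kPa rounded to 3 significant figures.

q = γ·D_f = 19.6 × 2.93 = 57.428 kPa.
γ' = 10.89 kN/m³; averaging over the depth B below the base, γ̄ = γ' + (d_w/B)(γ − γ') = 17.231 kN/m³.
c·N_c·s_c = 14 × 35.5 × 1.09 = 541.73 kPa
q·N_q = 57.428 × 23.2 = 1332.3 kPa
0.5·γ·B·N_γ·s_γ = 0.5 × 17.231 × 2.5 × 22 × 0.91 = 431.2 kPa
q_ult = 541.73 + 1332.3 + 431.2 = 2305.3 kPa.
Net ultimate: q_net = 2305.3 − 57.428 = 2247.8 kPa.
q_all(net) = 2247.8 / 3 = 749.28 kPa.

q_all(net) ≈ 749 kPa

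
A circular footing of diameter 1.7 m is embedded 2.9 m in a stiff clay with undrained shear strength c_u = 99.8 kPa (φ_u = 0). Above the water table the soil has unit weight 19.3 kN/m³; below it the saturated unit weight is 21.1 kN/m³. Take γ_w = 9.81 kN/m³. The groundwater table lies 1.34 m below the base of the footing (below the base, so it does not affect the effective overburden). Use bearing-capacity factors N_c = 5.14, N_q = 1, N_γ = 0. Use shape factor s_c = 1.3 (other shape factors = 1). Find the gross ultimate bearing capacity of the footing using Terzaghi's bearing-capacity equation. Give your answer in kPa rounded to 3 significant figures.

Overburden at base level: q = 19.3 × 2.9 = 55.97 kPa.
Cohesion term c·N_c·s_c = 99.8 × 5.14 × 1.3 = 666.86 kPa; surcharge term q·N_q = 55.97 × 1 = 55.97 kPa.
q_ult = 666.86 + 55.97 = 722.83 kPa.

q_ult ≈ 723 kPa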